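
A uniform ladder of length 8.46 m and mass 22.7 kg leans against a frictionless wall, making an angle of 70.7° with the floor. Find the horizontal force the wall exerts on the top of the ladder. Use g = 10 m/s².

N_wall ≈ 39.7 N

About the foot of the ladder:
Ladder weight 22.7×10 = 227 N acts at 4.23 m along the ladder; its horizontal arm is 4.23·cos70.7° = 1.398 m → τ = 317.3 N·m clockwise.
Wall normal N acts horizontally at the top; its moment arm is the height L sinθ = 8.46·sin70.7° = 7.985 m, counterclockwise.
Balancing moments: N × 7.985 = 317.3, giving N = 39.7 N.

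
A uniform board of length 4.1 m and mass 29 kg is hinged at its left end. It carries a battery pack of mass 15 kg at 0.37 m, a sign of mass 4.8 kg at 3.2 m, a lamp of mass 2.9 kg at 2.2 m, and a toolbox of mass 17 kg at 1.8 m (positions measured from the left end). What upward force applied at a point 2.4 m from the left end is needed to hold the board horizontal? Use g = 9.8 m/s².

F ≈ 479 N

Taking torques about the left end:
Beam weight: 29 × 9.8 = 284.2 N down at 2.05 m → arm 2.05 m, τ = 284.2 × 2.05 = 582.6 N·m clockwise.
Battery pack: 15 × 9.8 = 147 N down at 0.37 m → arm 0.37 m, τ = 147 × 0.37 = 54.39 N·m clockwise.
Sign: 4.8 × 9.8 = 47.04 N down at 3.2 m → arm 3.2 m, τ = 47.04 × 3.2 = 150.5 N·m clockwise.
Lamp: 2.9 × 9.8 = 28.42 N down at 2.2 m → arm 2.2 m, τ = 28.42 × 2.2 = 62.52 N·m clockwise.
Toolbox: 17 × 9.8 = 166.6 N down at 1.8 m → arm 1.8 m, τ = 166.6 × 1.8 = 299.9 N·m clockwise.
Net moment of the loads = 1150 N·m clockwise.
The upward force F acts at a point 2.4 m from the left end, arm 2.4 m, giving F × 2.4 counterclockwise.
Στ = 0 ⇒ F × 2.4 = 1150 ⇒ F = 1150 / 2.4 = 479 N.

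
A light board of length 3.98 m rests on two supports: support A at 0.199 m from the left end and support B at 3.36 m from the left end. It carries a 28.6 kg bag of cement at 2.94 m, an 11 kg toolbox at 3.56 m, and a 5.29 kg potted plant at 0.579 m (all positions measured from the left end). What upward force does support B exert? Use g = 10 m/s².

Sum moments about support A (its reaction then has zero moment arm).
Bag of cement: 28.6 × 10 = 286 N down at 2.94 m → arm 2.741 m, τ = 286 × 2.741 = 783.9 N·m clockwise.
Toolbox: 11 × 10 = 110 N down at 3.56 m → arm 3.361 m, τ = 110 × 3.361 = 369.7 N·m clockwise.
Potted plant: 5.29 × 10 = 52.9 N down at 0.579 m → arm 0.38 m, τ = 52.9 × 0.38 = 20.1 N·m clockwise.
Net load moment about support A = 1174 N·m clockwise.
Reaction R at support B is upward at 3.36 m, arm 3.161 m → moment R × 3.161 counterclockwise.
For rotational equilibrium, R × 3.161 = 1174, so R = 371 N.

R_B ≈ 371 N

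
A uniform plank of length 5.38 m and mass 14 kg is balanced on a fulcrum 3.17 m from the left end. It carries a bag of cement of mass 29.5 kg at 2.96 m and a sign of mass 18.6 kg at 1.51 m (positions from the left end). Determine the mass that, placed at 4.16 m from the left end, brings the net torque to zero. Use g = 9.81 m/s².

Take moments about the fulcrum (at 3.17 m from the left end).
Beam weight: 14 × 9.81 = 137.3 N down at 2.69 m → arm 0.48 m, τ = 137.3 × 0.48 = 65.9 N·m counterclockwise.
Bag of cement: 29.5 × 9.81 = 289.4 N down at 2.96 m → arm 0.21 m, τ = 289.4 × 0.21 = 60.77 N·m counterclockwise.
Sign: 18.6 × 9.81 = 182.5 N down at 1.51 m → arm 1.66 m, τ = 182.5 × 1.66 = 302.9 N·m counterclockwise.
Net moment of known loads = 429.6 N·m counterclockwise.
An unknown mass m at 4.16 m has arm 0.99 m; its moment is m·g·0.99 clockwise.
Balancing moments: m × 9.81 × 0.99 = 429.6, giving m = 429.6 / (9.81 × 0.99) = 44.2 kg.

m ≈ 44.2 kg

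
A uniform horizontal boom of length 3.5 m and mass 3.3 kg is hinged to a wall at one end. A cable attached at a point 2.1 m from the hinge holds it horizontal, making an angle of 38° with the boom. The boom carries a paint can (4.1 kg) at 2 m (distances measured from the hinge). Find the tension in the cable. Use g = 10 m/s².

T ≈ 108 N

Choose the hinge as the axis so the unknown hinge reaction has zero arm there.
Beam weight: 3.3 × 10 = 33 N down at 1.75 m → arm 1.75 m, τ = 33 × 1.75 = 57.75 N·m clockwise.
Paint can: 4.1 × 10 = 41 N down at 2 m → arm 2 m, τ = 41 × 2 = 82 N·m clockwise.
Total clockwise load moment = 139.8 N·m.
The cable tension T acts at 2.1 m; only its component perpendicular to the boom, T sinθ, produces torque. sin 38° = 0.6157.
For rotational equilibrium, T × 2.1 × 0.6157 = 139.8, so T = 139.8 / 1.293 = 108 N.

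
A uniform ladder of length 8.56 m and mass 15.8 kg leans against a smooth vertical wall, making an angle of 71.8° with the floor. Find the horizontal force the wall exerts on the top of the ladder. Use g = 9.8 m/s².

Take moments about the foot of the ladder.
Ladder weight 15.8×9.8 = 154.8 N acts at 4.28 m along the ladder; its horizontal arm is 4.28·cos71.8° = 1.337 m → τ = 207 N·m clockwise.
Wall normal N acts horizontally at the top; its moment arm is the height L sinθ = 8.56·sin71.8° = 8.132 m, counterclockwise.
Στ = 0 ⇒ N × 8.132 = 207 ⇒ N = 25.5 N.

N_wall ≈ 25.5 N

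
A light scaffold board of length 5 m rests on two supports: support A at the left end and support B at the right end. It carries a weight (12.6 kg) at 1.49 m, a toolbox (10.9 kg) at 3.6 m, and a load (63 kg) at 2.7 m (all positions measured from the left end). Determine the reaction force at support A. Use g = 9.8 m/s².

R_A ≈ 401 N

Take moments about support B.
Weight: 12.6 × 9.8 = 123.5 N down at 1.49 m → arm 3.51 m, τ = 123.5 × 3.51 = 433.5 N·m counterclockwise.
Toolbox: 10.9 × 9.8 = 106.8 N down at 3.6 m → arm 1.4 m, τ = 106.8 × 1.4 = 149.5 N·m counterclockwise.
Load: 63 × 9.8 = 617.4 N down at 2.7 m → arm 2.3 m, τ = 617.4 × 2.3 = 1420 N·m counterclockwise.
Net load moment about support B = 2003 N·m counterclockwise.
Reaction R at support A is upward at 0 m, arm 5 m → moment R × 5 clockwise.
Στ = 0 ⇒ R × 5 = 2003 ⇒ R = 401 N.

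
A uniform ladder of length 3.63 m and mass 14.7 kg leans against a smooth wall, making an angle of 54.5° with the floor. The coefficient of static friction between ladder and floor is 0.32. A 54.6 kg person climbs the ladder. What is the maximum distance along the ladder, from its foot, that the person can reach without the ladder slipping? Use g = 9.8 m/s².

d ≈ 1.58 m

Taking torques about the foot of the ladder:
Ladder weight 14.7×9.8 = 144.1 N acts at 1.815 m along the ladder; its horizontal arm is 1.815·cos54.5° = 1.054 m → τ = 151.9 N·m clockwise.
Person weight 54.6×9.8 = 535.1 N at distance d → arm d·cos54.5° → τ = 535.1·d·0.5807 clockwise.
Wall normal N at the top has arm L sinθ = 2.955 m counterclockwise, so Στ = 0 gives N·2.955 = 151.9 + 310.7·d.
ΣFy = 0 ⇒ N_floor = 679.2 N, so the maximum friction is μ_s·N_floor = 0.32×679.2 = 217.3 N. ΣFx = 0 ⇒ N_wall = f, so at the slipping point N = 217.3 N.
Substituting: 217.3×2.955 = 151.9 + 310.7·d ⇒ d = (642.1 − 151.9) / 310.7 = 1.58 m.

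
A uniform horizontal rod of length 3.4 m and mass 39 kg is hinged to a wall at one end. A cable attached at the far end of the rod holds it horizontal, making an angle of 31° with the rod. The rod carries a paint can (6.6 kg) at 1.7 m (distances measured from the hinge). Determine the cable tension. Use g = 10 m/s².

Take moments about the hinge.
Beam weight: 39 × 10 = 390 N down at 1.7 m → arm 1.7 m, τ = 390 × 1.7 = 663 N·m clockwise.
Paint can: 6.6 × 10 = 66 N down at 1.7 m → arm 1.7 m, τ = 66 × 1.7 = 112.2 N·m clockwise.
Total clockwise load moment = 775.2 N·m.
The cable tension T acts at 3.4 m; only its component perpendicular to the rod, T sinθ, produces torque. sin 31° = 0.515.
Setting net torque to zero: T × 3.4 × 0.515 = 775.2 → T = 775.2 / 1.751 = 443 N.

T ≈ 443 N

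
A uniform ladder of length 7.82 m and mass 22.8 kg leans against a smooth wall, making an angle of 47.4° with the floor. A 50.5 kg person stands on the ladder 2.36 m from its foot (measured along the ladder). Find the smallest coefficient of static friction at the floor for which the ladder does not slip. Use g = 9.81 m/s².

About the foot of the ladder:
Ladder weight 22.8×9.81 = 223.7 N acts at 3.91 m along the ladder; its horizontal arm is 3.91·cos47.4° = 2.647 m → τ = 592.1 N·m clockwise.
Person: 50.5×9.81 = 495.4 N at 2.36 m → arm 1.597 m → τ = 791.2 N·m clockwise.
Wall normal N acts horizontally at the top; its moment arm is the height L sinθ = 7.82·sin47.4° = 5.756 m, counterclockwise.
For rotational equilibrium, N × 5.756 = 1383, so N = 240.3 N.
ΣFx = 0 ⇒ f = N_wall = 240.3 N. ΣFy = 0 ⇒ N_floor = 719.1 N.
μ_min = f / N_floor = 240.3 / 719.1 = 0.334.

μ_min ≈ 0.334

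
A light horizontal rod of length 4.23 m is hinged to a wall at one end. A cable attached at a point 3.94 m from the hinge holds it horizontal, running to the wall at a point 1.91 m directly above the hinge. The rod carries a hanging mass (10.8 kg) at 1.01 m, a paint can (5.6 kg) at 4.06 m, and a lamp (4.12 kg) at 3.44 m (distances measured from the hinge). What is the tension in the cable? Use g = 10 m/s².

T ≈ 278 N

Choose the hinge as the axis so the unknown hinge reaction has zero arm there.
Hanging mass: 10.8 × 10 = 108 N down at 1.01 m → arm 1.01 m, τ = 108 × 1.01 = 109.1 N·m clockwise.
Paint can: 5.6 × 10 = 56 N down at 4.06 m → arm 4.06 m, τ = 56 × 4.06 = 227.4 N·m clockwise.
Lamp: 4.12 × 10 = 41.2 N down at 3.44 m → arm 3.44 m, τ = 41.2 × 3.44 = 141.7 N·m clockwise.
Total clockwise load moment = 478.2 N·m.
The cable tension T acts at 3.94 m; only its component perpendicular to the rod, T sinθ, produces torque. sinθ = h/√(h²+d²) = 1.91/√(1.91²+3.94²) = 0.4362.
For rotational equilibrium, T × 3.94 × 0.4362 = 478.2, so T = 478.2 / 1.719 = 278 N.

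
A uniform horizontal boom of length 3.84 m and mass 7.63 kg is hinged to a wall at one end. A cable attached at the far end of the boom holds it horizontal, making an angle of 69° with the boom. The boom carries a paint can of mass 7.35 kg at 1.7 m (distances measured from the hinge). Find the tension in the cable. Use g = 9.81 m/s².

Take moments about the hinge.
Beam weight: 7.63 × 9.81 = 74.85 N down at 1.92 m → arm 1.92 m, τ = 74.85 × 1.92 = 143.7 N·m clockwise.
Paint can: 7.35 × 9.81 = 72.1 N down at 1.7 m → arm 1.7 m, τ = 72.1 × 1.7 = 122.6 N·m clockwise.
Total clockwise load moment = 266.3 N·m.
The cable tension T acts at 3.84 m; only its component perpendicular to the boom, T sinθ, produces torque. sin 69° = 0.9336.
Setting net torque to zero: T × 3.84 × 0.9336 = 266.3 → T = 266.3 / 3.585 = 74.3 N.

T ≈ 74.3 N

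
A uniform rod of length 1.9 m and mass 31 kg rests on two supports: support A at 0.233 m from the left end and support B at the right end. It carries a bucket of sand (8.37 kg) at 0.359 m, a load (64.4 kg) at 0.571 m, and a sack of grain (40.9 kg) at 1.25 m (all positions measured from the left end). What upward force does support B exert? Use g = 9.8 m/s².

Sum moments about support A (its reaction then has zero moment arm).
Beam weight: 31 × 9.8 = 303.8 N down at 0.95 m → arm 0.717 m, τ = 303.8 × 0.717 = 217.8 N·m clockwise.
Bucket of sand: 8.37 × 9.8 = 82.03 N down at 0.359 m → arm 0.126 m, τ = 82.03 × 0.126 = 10.34 N·m clockwise.
Load: 64.4 × 9.8 = 631.1 N down at 0.571 m → arm 0.338 m, τ = 631.1 × 0.338 = 213.3 N·m clockwise.
Sack of grain: 40.9 × 9.8 = 400.8 N down at 1.25 m → arm 1.017 m, τ = 400.8 × 1.017 = 407.6 N·m clockwise.
Net load moment about support A = 849 N·m clockwise.
Reaction R at support B is upward at 1.9 m, arm 1.667 m → moment R × 1.667 counterclockwise.
For rotational equilibrium, R × 1.667 = 849, so R = 509 N.

R_B ≈ 509 N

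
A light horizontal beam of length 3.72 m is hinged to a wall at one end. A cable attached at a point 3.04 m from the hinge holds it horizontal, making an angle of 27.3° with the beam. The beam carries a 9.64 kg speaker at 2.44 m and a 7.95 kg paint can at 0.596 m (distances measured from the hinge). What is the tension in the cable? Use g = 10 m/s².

Choose the hinge as the axis so the unknown hinge reaction has zero arm there.
Speaker: 9.64 × 10 = 96.4 N down at 2.44 m → arm 2.44 m, τ = 96.4 × 2.44 = 235.2 N·m clockwise.
Paint can: 7.95 × 10 = 79.5 N down at 0.596 m → arm 0.596 m, τ = 79.5 × 0.596 = 47.38 N·m clockwise.
Total clockwise load moment = 282.6 N·m.
The cable tension T acts at 3.04 m; only its component perpendicular to the beam, T sinθ, produces torque. sin 27.3° = 0.4586.
Balancing moments: T × 3.04 × 0.4586 = 282.6, giving T = 282.6 / 1.394 = 203 N.

T ≈ 203 N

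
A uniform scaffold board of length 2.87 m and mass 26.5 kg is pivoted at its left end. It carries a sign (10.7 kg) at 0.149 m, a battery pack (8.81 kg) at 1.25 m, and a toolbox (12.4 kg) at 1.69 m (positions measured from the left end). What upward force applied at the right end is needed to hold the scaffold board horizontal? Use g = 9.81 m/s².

F ≈ 245 N

Take moments about the left end.
Beam weight: 26.5 × 9.81 = 260 N down at 1.435 m → arm 1.435 m, τ = 260 × 1.435 = 373.1 N·m clockwise.
Sign: 10.7 × 9.81 = 105 N down at 0.149 m → arm 0.149 m, τ = 105 × 0.149 = 15.64 N·m clockwise.
Battery pack: 8.81 × 9.81 = 86.43 N down at 1.25 m → arm 1.25 m, τ = 86.43 × 1.25 = 108 N·m clockwise.
Toolbox: 12.4 × 9.81 = 121.6 N down at 1.69 m → arm 1.69 m, τ = 121.6 × 1.69 = 205.5 N·m clockwise.
Net moment of the loads = 702.2 N·m clockwise.
The upward force F acts at the right end, arm 2.87 m, giving F × 2.87 counterclockwise.
Balancing moments: F × 2.87 = 702.2, giving F = 702.2 / 2.87 = 245 N.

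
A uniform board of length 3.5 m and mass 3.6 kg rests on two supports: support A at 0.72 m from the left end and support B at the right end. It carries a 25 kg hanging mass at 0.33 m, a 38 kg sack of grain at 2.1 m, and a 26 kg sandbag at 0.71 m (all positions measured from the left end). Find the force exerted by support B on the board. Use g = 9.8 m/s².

Choose support A as the axis so its reaction then has zero moment arm.
Beam weight: 3.6 × 9.8 = 35.28 N down at 1.75 m → arm 1.03 m, τ = 35.28 × 1.03 = 36.34 N·m clockwise.
Hanging mass: 25 × 9.8 = 245 N down at 0.33 m → arm 0.39 m, τ = 245 × 0.39 = 95.55 N·m counterclockwise.
Sack of grain: 38 × 9.8 = 372.4 N down at 2.1 m → arm 1.38 m, τ = 372.4 × 1.38 = 513.9 N·m clockwise.
Sandbag: 26 × 9.8 = 254.8 N down at 0.71 m → arm 0.01 m, τ = 254.8 × 0.01 = 2.548 N·m counterclockwise.
Net load moment about support A = 452.1 N·m clockwise.
Reaction R at support B is upward at 3.5 m, arm 2.78 m → moment R × 2.78 counterclockwise.
Στ = 0 ⇒ R × 2.78 = 452.1 ⇒ R = 163 N.

R_B ≈ 163 N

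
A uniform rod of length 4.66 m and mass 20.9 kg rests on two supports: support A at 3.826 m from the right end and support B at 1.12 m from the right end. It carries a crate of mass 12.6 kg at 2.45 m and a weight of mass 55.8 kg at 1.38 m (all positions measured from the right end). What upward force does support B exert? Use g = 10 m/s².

Sum moments about support A (its reaction then has zero moment arm).
Beam weight: 20.9 × 10 = 209 N down at 2.33 m → arm 1.496 m, τ = 209 × 1.496 = 312.7 N·m clockwise.
Crate: 12.6 × 10 = 126 N down at 2.45 m → arm 1.376 m, τ = 126 × 1.376 = 173.4 N·m clockwise.
Weight: 55.8 × 10 = 558 N down at 1.38 m → arm 2.446 m, τ = 558 × 2.446 = 1365 N·m clockwise.
Net load moment about support A = 1851 N·m clockwise.
Reaction R at support B is upward at 1.12 m, arm 2.706 m → moment R × 2.706 counterclockwise.
Balancing moments: R × 2.706 = 1851, giving R = 684 N.

R_B ≈ 684 N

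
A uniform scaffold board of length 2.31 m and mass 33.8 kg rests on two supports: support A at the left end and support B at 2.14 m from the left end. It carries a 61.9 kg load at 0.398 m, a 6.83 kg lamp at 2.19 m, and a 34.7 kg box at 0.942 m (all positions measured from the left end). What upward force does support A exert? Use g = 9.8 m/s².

R_A ≈ 835 N

Choose support B as the axis so its reaction then has zero moment arm.
Beam weight: 33.8 × 9.8 = 331.2 N down at 1.155 m → arm 0.985 m, τ = 331.2 × 0.985 = 326.2 N·m counterclockwise.
Load: 61.9 × 9.8 = 606.6 N down at 0.398 m → arm 1.742 m, τ = 606.6 × 1.742 = 1057 N·m counterclockwise.
Lamp: 6.83 × 9.8 = 66.93 N down at 2.19 m → arm 0.05 m, τ = 66.93 × 0.05 = 3.347 N·m clockwise.
Box: 34.7 × 9.8 = 340.1 N down at 0.942 m → arm 1.198 m, τ = 340.1 × 1.198 = 407.4 N·m counterclockwise.
Net load moment about support B = 1787 N·m counterclockwise.
Reaction R at support A is upward at 0 m, arm 2.14 m → moment R × 2.14 clockwise.
Στ = 0 ⇒ R × 2.14 = 1787 ⇒ R = 835 N.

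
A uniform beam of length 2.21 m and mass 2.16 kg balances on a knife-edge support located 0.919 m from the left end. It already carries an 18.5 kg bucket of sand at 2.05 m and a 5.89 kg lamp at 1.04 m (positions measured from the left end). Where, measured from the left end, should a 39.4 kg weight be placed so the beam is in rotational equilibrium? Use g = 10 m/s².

Sum moments about the knife-edge support (at 0.919 m from the left end) (the support reaction has zero arm there).
Beam weight: 2.16 × 10 = 21.6 N down at 1.105 m → arm 0.186 m, τ = 21.6 × 0.186 = 4.018 N·m clockwise.
Bucket of sand: 18.5 × 10 = 185 N down at 2.05 m → arm 1.131 m, τ = 185 × 1.131 = 209.2 N·m clockwise.
Lamp: 5.89 × 10 = 58.9 N down at 1.04 m → arm 0.121 m, τ = 58.9 × 0.121 = 7.127 N·m clockwise.
Net moment of existing loads = 220.3 N·m clockwise.
The weight weighs 39.4 × 10 = 394 N and must supply an equal counterclockwise moment, so its lever arm about the knife-edge support is 220.3 / 394 = 0.559 m.
That puts it at 0.919 − 0.559 = 0.36 m from the left end.

x ≈ 0.36 m from the left end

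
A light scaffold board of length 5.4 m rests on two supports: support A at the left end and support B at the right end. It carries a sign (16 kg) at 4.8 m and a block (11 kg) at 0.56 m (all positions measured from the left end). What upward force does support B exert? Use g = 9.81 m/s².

About support A:
Sign: 16 × 9.81 = 157 N down at 4.8 m → arm 4.8 m, τ = 157 × 4.8 = 753.6 N·m clockwise.
Block: 11 × 9.81 = 107.9 N down at 0.56 m → arm 0.56 m, τ = 107.9 × 0.56 = 60.42 N·m clockwise.
Net load moment about support A = 814 N·m clockwise.
Reaction R at support B is upward at 5.4 m, arm 5.4 m → moment R × 5.4 counterclockwise.
Balancing moments: R × 5.4 = 814, giving R = 151 N.

R_B ≈ 151 N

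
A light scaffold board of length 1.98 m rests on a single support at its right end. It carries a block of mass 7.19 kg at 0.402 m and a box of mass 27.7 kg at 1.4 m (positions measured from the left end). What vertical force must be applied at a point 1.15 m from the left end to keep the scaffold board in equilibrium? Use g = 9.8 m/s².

F ≈ 324 N

Take moments about the right end.
Block: 7.19 × 9.8 = 70.46 N down at 0.402 m → arm 1.578 m, τ = 70.46 × 1.578 = 111.2 N·m counterclockwise.
Box: 27.7 × 9.8 = 271.5 N down at 1.4 m → arm 0.58 m, τ = 271.5 × 0.58 = 157.5 N·m counterclockwise.
Net moment of the loads = 268.7 N·m counterclockwise.
The upward force F acts at a point 1.15 m from the left end, arm 0.83 m, giving F × 0.83 clockwise.
Στ = 0 ⇒ F × 0.83 = 268.7 ⇒ F = 268.7 / 0.83 = 324 N.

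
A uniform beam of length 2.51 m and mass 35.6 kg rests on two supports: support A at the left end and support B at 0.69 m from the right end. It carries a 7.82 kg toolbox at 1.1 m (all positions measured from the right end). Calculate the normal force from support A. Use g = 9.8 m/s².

Take moments about support B.
Beam weight: 35.6 × 9.8 = 348.9 N down at 1.255 m → arm 0.565 m, τ = 348.9 × 0.565 = 197.1 N·m counterclockwise.
Toolbox: 7.82 × 9.8 = 76.64 N down at 1.1 m → arm 0.41 m, τ = 76.64 × 0.41 = 31.42 N·m counterclockwise.
Net load moment about support B = 228.5 N·m counterclockwise.
Reaction R at support A is upward at 2.51 m, arm 1.82 m → moment R × 1.82 clockwise.
Setting net torque to zero: R × 1.82 = 228.5 → R = 126 N.

R_A ≈ 126 N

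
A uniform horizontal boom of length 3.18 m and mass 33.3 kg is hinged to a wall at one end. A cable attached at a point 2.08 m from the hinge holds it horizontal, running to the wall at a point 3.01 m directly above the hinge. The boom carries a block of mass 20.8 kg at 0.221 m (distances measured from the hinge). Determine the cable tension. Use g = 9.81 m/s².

T ≈ 330 N

Take moments about the hinge.
Beam weight: 33.3 × 9.81 = 326.7 N down at 1.59 m → arm 1.59 m, τ = 326.7 × 1.59 = 519.5 N·m clockwise.
Block: 20.8 × 9.81 = 204 N down at 0.221 m → arm 0.221 m, τ = 204 × 0.221 = 45.08 N·m clockwise.
Total clockwise load moment = 564.6 N·m.
The cable tension T acts at 2.08 m; only its component perpendicular to the boom, T sinθ, produces torque. sinθ = h/√(h²+d²) = 3.01/√(3.01²+2.08²) = 0.8227.
Στ = 0 ⇒ T × 2.08 × 0.8227 = 564.6 ⇒ T = 564.6 / 1.711 = 330 N.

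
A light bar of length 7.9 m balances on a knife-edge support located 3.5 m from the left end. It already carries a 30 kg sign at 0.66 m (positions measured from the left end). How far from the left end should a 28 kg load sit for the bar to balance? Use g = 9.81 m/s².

Taking torques about the knife-edge support (at 3.5 m from the left end):
Sign: 30 × 9.81 = 294.3 N down at 0.66 m → arm 2.84 m, τ = 294.3 × 2.84 = 835.8 N·m counterclockwise.
Net moment of existing loads = 835.8 N·m counterclockwise.
The load weighs 28 × 9.81 = 274.7 N and must supply an equal clockwise moment, so its lever arm about the knife-edge support is 835.8 / 274.7 = 3.04 m.
That puts it at 3.5 + 3.04 = 6.54 m from the left end.

x ≈ 6.54 m from the left end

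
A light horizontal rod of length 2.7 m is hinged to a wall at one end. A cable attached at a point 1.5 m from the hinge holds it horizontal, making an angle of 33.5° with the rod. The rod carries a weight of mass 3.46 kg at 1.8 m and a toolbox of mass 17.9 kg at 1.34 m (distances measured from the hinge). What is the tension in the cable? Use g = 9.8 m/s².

Take moments about the hinge.
Weight: 3.46 × 9.8 = 33.91 N down at 1.8 m → arm 1.8 m, τ = 33.91 × 1.8 = 61.04 N·m clockwise.
Toolbox: 17.9 × 9.8 = 175.4 N down at 1.34 m → arm 1.34 m, τ = 175.4 × 1.34 = 235 N·m clockwise.
Total clockwise load moment = 296 N·m.
The cable tension T acts at 1.5 m; only its component perpendicular to the rod, T sinθ, produces torque. sin 33.5° = 0.5519.
Setting net torque to zero: T × 1.5 × 0.5519 = 296 → T = 296 / 0.8278 = 358 N.

T ≈ 358 N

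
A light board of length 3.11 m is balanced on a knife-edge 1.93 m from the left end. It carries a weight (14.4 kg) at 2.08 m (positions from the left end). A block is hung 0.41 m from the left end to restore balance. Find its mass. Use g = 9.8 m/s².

m ≈ 1.42 kg

Taking torques about the knife-edge (at 1.93 m from the left end):
Weight: 14.4 × 9.8 = 141.1 N down at 2.08 m → arm 0.15 m, τ = 141.1 × 0.15 = 21.16 N·m clockwise.
Net moment of known loads = 21.16 N·m clockwise.
An unknown mass m at 0.41 m has arm 1.52 m; its moment is m·g·1.52 counterclockwise.
For rotational equilibrium, m × 9.8 × 1.52 = 21.16, so m = 21.16 / (9.8 × 1.52) = 1.42 kg.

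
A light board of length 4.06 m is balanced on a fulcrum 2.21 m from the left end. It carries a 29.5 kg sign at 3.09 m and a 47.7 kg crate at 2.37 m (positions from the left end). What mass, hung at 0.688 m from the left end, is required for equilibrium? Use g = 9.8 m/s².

m ≈ 22.1 kg

About the fulcrum (at 2.21 m from the left end):
Sign: 29.5 × 9.8 = 289.1 N down at 3.09 m → arm 0.88 m, τ = 289.1 × 0.88 = 254.4 N·m clockwise.
Crate: 47.7 × 9.8 = 467.5 N down at 2.37 m → arm 0.16 m, τ = 467.5 × 0.16 = 74.8 N·m clockwise.
Net moment of known loads = 329.2 N·m clockwise.
An unknown mass m at 0.688 m has arm 1.522 m; its moment is m·g·1.522 counterclockwise.
For rotational equilibrium, m × 9.8 × 1.522 = 329.2, so m = 329.2 / (9.8 × 1.522) = 22.1 kg.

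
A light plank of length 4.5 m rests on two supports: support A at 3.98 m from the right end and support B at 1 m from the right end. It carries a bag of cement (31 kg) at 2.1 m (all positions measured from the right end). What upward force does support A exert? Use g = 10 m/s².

R_A ≈ 114 N

About support B:
Bag of cement: 31 × 10 = 310 N down at 2.1 m → arm 1.1 m, τ = 310 × 1.1 = 341 N·m counterclockwise.
Net load moment about support B = 341 N·m counterclockwise.
Reaction R at support A is upward at 3.98 m, arm 2.98 m → moment R × 2.98 clockwise.
For rotational equilibrium, R × 2.98 = 341, so R = 114 N.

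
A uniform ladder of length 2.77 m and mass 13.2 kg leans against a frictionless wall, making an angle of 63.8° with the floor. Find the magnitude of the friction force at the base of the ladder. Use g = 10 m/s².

f ≈ 32.5 N

Take moments about the foot of the ladder.
Ladder weight 13.2×10 = 132 N acts at 1.385 m along the ladder; its horizontal arm is 1.385·cos63.8° = 0.6115 m → τ = 80.72 N·m clockwise.
Wall normal N acts horizontally at the top; its moment arm is the height L sinθ = 2.77·sin63.8° = 2.485 m, counterclockwise.
Setting net torque to zero: N × 2.485 = 80.72 → N = 32.5 N.
ΣFx = 0: friction at the foot balances the wall's push, so f = N_wall = 32.5 N.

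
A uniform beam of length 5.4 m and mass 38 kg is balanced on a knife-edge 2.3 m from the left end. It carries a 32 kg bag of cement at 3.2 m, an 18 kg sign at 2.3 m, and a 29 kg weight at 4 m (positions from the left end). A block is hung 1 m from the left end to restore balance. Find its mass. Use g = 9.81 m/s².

m ≈ 71.8 kg

Sum moments about the knife-edge (at 2.3 m from the left end) (the support reaction has zero arm there).
Beam weight: 38 × 9.81 = 372.8 N down at 2.7 m → arm 0.4 m, τ = 372.8 × 0.4 = 149.1 N·m clockwise.
Bag of cement: 32 × 9.81 = 313.9 N down at 3.2 m → arm 0.9 m, τ = 313.9 × 0.9 = 282.5 N·m clockwise.
Sign: acts at the knife-edge, moment arm 0 → no torque.
Weight: 29 × 9.81 = 284.5 N down at 4 m → arm 1.7 m, τ = 284.5 × 1.7 = 483.6 N·m clockwise.
Net moment of known loads = 915.2 N·m clockwise.
An unknown mass m at 1 m has arm 1.3 m; its moment is m·g·1.3 counterclockwise.
Στ = 0 ⇒ m × 9.81 × 1.3 = 915.2 ⇒ m = 915.2 / (9.81 × 1.3) = 71.8 kg.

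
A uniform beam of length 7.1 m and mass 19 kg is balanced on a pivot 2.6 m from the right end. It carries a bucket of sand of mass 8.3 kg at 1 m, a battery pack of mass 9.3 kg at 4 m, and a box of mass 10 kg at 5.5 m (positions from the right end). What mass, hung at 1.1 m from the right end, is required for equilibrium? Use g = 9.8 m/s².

m ≈ 31.2 kg

Sum moments about the pivot (at 2.6 m from the right end) (the support reaction has zero arm there).
Beam weight: 19 × 9.8 = 186.2 N down at 3.55 m → arm 0.95 m, τ = 186.2 × 0.95 = 176.9 N·m counterclockwise.
Bucket of sand: 8.3 × 9.8 = 81.34 N down at 1 m → arm 1.6 m, τ = 81.34 × 1.6 = 130.1 N·m clockwise.
Battery pack: 9.3 × 9.8 = 91.14 N down at 4 m → arm 1.4 m, τ = 91.14 × 1.4 = 127.6 N·m counterclockwise.
Box: 10 × 9.8 = 98 N down at 5.5 m → arm 2.9 m, τ = 98 × 2.9 = 284.2 N·m counterclockwise.
Net moment of known loads = 458.6 N·m counterclockwise.
An unknown mass m at 1.1 m has arm 1.5 m; its moment is m·g·1.5 clockwise.
For rotational equilibrium, m × 9.8 × 1.5 = 458.6, so m = 458.6 / (9.8 × 1.5) = 31.2 kg.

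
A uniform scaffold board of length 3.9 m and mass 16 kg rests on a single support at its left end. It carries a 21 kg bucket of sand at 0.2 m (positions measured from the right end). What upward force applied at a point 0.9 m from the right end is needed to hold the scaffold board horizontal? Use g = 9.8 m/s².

Take moments about the left end.
Beam weight: 16 × 9.8 = 156.8 N down at 1.95 m → arm 1.95 m, τ = 156.8 × 1.95 = 305.8 N·m clockwise.
Bucket of sand: 21 × 9.8 = 205.8 N down at 0.2 m → arm 3.7 m, τ = 205.8 × 3.7 = 761.5 N·m clockwise.
Net moment of the loads = 1067 N·m clockwise.
The upward force F acts at a point 0.9 m from the right end, arm 3 m, giving F × 3 counterclockwise.
Στ = 0 ⇒ F × 3 = 1067 ⇒ F = 1067 / 3 = 356 N.

F ≈ 356 N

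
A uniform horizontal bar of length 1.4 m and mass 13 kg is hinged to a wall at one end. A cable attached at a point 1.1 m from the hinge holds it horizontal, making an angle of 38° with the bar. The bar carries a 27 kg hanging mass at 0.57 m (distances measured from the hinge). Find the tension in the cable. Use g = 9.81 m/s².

About the hinge:
Beam weight: 13 × 9.81 = 127.5 N down at 0.7 m → arm 0.7 m, τ = 127.5 × 0.7 = 89.25 N·m clockwise.
Hanging mass: 27 × 9.81 = 264.9 N down at 0.57 m → arm 0.57 m, τ = 264.9 × 0.57 = 151 N·m clockwise.
Total clockwise load moment = 240.2 N·m.
The cable tension T acts at 1.1 m; only its component perpendicular to the bar, T sinθ, produces torque. sin 38° = 0.6157.
Στ = 0 ⇒ T × 1.1 × 0.6157 = 240.2 ⇒ T = 240.2 / 0.6773 = 355 N.

T ≈ 355 N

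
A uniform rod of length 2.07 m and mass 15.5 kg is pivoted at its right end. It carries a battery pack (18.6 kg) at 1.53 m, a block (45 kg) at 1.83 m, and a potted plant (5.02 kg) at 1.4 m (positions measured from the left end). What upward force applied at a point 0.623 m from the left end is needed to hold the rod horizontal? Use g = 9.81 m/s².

Choose the right end as the axis so the unknown pivot reaction has zero arm there.
Beam weight: 15.5 × 9.81 = 152.1 N down at 1.035 m → arm 1.035 m, τ = 152.1 × 1.035 = 157.4 N·m counterclockwise.
Battery pack: 18.6 × 9.81 = 182.5 N down at 1.53 m → arm 0.54 m, τ = 182.5 × 0.54 = 98.55 N·m counterclockwise.
Block: 45 × 9.81 = 441.5 N down at 1.83 m → arm 0.24 m, τ = 441.5 × 0.24 = 106 N·m counterclockwise.
Potted plant: 5.02 × 9.81 = 49.25 N down at 1.4 m → arm 0.67 m, τ = 49.25 × 0.67 = 33 N·m counterclockwise.
Net moment of the loads = 394.9 N·m counterclockwise.
The upward force F acts at a point 0.623 m from the left end, arm 1.447 m, giving F × 1.447 clockwise.
Balancing moments: F × 1.447 = 394.9, giving F = 394.9 / 1.447 = 273 N.

F ≈ 273 N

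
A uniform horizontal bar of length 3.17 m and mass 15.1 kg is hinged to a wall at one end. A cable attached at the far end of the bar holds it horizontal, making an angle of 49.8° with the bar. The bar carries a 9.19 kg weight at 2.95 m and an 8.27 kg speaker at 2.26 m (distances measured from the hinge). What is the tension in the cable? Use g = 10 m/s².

T ≈ 288 N

Choose the hinge as the axis so the unknown hinge reaction has zero arm there.
Beam weight: 15.1 × 10 = 151 N down at 1.585 m → arm 1.585 m, τ = 151 × 1.585 = 239.3 N·m clockwise.
Weight: 9.19 × 10 = 91.9 N down at 2.95 m → arm 2.95 m, τ = 91.9 × 2.95 = 271.1 N·m clockwise.
Speaker: 8.27 × 10 = 82.7 N down at 2.26 m → arm 2.26 m, τ = 82.7 × 2.26 = 186.9 N·m clockwise.
Total clockwise load moment = 697.3 N·m.
The cable tension T acts at 3.17 m; only its component perpendicular to the bar, T sinθ, produces torque. sin 49.8° = 0.7638.
Balancing moments: T × 3.17 × 0.7638 = 697.3, giving T = 697.3 / 2.421 = 288 N.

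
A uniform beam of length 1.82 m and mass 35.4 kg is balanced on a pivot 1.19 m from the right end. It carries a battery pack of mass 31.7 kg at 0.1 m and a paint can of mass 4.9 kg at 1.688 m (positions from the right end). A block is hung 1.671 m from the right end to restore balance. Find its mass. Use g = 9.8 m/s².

m ≈ 87.4 kg

Take moments about the pivot (at 1.19 m from the right end).
Beam weight: 35.4 × 9.8 = 346.9 N down at 0.91 m → arm 0.28 m, τ = 346.9 × 0.28 = 97.13 N·m clockwise.
Battery pack: 31.7 × 9.8 = 310.7 N down at 0.1 m → arm 1.09 m, τ = 310.7 × 1.09 = 338.7 N·m clockwise.
Paint can: 4.9 × 9.8 = 48.02 N down at 1.688 m → arm 0.498 m, τ = 48.02 × 0.498 = 23.91 N·m counterclockwise.
Net moment of known loads = 411.9 N·m clockwise.
An unknown mass m at 1.671 m has arm 0.481 m; its moment is m·g·0.481 counterclockwise.
Setting net torque to zero: m × 9.8 × 0.481 = 411.9 → m = 411.9 / (9.8 × 0.481) = 87.4 kg.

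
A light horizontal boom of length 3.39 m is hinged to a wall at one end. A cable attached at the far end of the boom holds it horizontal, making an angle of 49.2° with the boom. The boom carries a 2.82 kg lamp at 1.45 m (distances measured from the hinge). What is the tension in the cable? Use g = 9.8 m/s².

About the hinge:
Lamp: 2.82 × 9.8 = 27.64 N down at 1.45 m → arm 1.45 m, τ = 27.64 × 1.45 = 40.08 N·m clockwise.
Total clockwise load moment = 40.08 N·m.
The cable tension T acts at 3.39 m; only its component perpendicular to the boom, T sinθ, produces torque. sin 49.2° = 0.757.
Balancing moments: T × 3.39 × 0.757 = 40.08, giving T = 40.08 / 2.566 = 15.6 N.

T ≈ 15.6 N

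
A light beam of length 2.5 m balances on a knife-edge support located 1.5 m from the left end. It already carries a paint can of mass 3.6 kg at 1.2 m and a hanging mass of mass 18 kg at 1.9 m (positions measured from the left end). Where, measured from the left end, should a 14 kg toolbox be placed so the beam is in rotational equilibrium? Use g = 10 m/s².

x ≈ 1.06 m from the left end

Choose the knife-edge support (at 1.5 m from the left end) as the axis so the support reaction has zero arm there.
Paint can: 3.6 × 10 = 36 N down at 1.2 m → arm 0.3 m, τ = 36 × 0.3 = 10.8 N·m counterclockwise.
Hanging mass: 18 × 10 = 180 N down at 1.9 m → arm 0.4 m, τ = 180 × 0.4 = 72 N·m clockwise.
Net moment of existing loads = 61.2 N·m clockwise.
The toolbox weighs 14 × 10 = 140 N and must supply an equal counterclockwise moment, so its lever arm about the knife-edge support is 61.2 / 140 = 0.437 m.
That puts it at 1.5 − 0.437 = 1.06 m from the left end.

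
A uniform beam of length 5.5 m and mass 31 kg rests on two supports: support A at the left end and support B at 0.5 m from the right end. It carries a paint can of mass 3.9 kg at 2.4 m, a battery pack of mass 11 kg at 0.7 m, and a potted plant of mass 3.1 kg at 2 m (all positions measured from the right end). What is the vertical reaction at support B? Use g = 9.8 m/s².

Take moments about support A.
Beam weight: 31 × 9.8 = 303.8 N down at 2.75 m → arm 2.75 m, τ = 303.8 × 2.75 = 835.5 N·m clockwise.
Paint can: 3.9 × 9.8 = 38.22 N down at 2.4 m → arm 3.1 m, τ = 38.22 × 3.1 = 118.5 N·m clockwise.
Battery pack: 11 × 9.8 = 107.8 N down at 0.7 m → arm 4.8 m, τ = 107.8 × 4.8 = 517.4 N·m clockwise.
Potted plant: 3.1 × 9.8 = 30.38 N down at 2 m → arm 3.5 m, τ = 30.38 × 3.5 = 106.3 N·m clockwise.
Net load moment about support A = 1578 N·m clockwise.
Reaction R at support B is upward at 0.5 m, arm 5 m → moment R × 5 counterclockwise.
Setting net torque to zero: R × 5 = 1578 → R = 316 N.

R_B ≈ 316 N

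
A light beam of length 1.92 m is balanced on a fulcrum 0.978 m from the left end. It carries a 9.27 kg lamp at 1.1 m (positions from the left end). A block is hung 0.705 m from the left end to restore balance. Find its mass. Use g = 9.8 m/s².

Sum moments about the fulcrum (at 0.978 m from the left end) (the support reaction has zero arm there).
Lamp: 9.27 × 9.8 = 90.85 N down at 1.1 m → arm 0.122 m, τ = 90.85 × 0.122 = 11.08 N·m clockwise.
Net moment of known loads = 11.08 N·m clockwise.
An unknown mass m at 0.705 m has arm 0.273 m; its moment is m·g·0.273 counterclockwise.
Balancing moments: m × 9.8 × 0.273 = 11.08, giving m = 11.08 / (9.8 × 0.273) = 4.14 kg.

m ≈ 4.14 kg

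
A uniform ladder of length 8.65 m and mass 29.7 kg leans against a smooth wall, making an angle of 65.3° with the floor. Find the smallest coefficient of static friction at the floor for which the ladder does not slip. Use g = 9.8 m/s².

Take moments about the foot of the ladder.
Ladder weight 29.7×9.8 = 291.1 N acts at 4.325 m along the ladder; its horizontal arm is 4.325·cos65.3° = 1.807 m → τ = 526 N·m clockwise.
Wall normal N acts horizontally at the top; its moment arm is the height L sinθ = 8.65·sin65.3° = 7.859 m, counterclockwise.
Balancing moments: N × 7.859 = 526, giving N = 66.93 N.
ΣFx = 0 ⇒ f = N_wall = 66.93 N. ΣFy = 0 ⇒ N_floor = 291.1 N.
μ_min = f / N_floor = 66.93 / 291.1 = 0.23.

μ_min ≈ 0.23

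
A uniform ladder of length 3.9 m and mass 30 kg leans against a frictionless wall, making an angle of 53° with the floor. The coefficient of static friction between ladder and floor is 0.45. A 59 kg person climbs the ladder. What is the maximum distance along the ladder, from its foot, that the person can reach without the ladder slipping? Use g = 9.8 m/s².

d ≈ 2.52 m

Taking torques about the foot of the ladder:
Ladder weight 30×9.8 = 294 N acts at 1.95 m along the ladder; its horizontal arm is 1.95·cos53° = 1.174 m → τ = 345.2 N·m clockwise.
Person weight 59×9.8 = 578.2 N at distance d → arm d·cos53° → τ = 578.2·d·0.6018 clockwise.
Wall normal N at the top has arm L sinθ = 3.115 m counterclockwise, so Στ = 0 gives N·3.115 = 345.2 + 348·d.
ΣFy = 0 ⇒ N_floor = 872.2 N, so the maximum friction is μ_s·N_floor = 0.45×872.2 = 392.5 N. ΣFx = 0 ⇒ N_wall = f, so at the slipping point N = 392.5 N.
Substituting: 392.5×3.115 = 345.2 + 348·d ⇒ d = (1223 − 345.2) / 348 = 2.52 m.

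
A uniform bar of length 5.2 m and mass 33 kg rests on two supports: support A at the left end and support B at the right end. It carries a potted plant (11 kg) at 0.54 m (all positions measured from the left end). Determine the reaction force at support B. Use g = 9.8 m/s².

R_B ≈ 173 N

Take moments about support A.
Beam weight: 33 × 9.8 = 323.4 N down at 2.6 m → arm 2.6 m, τ = 323.4 × 2.6 = 840.8 N·m clockwise.
Potted plant: 11 × 9.8 = 107.8 N down at 0.54 m → arm 0.54 m, τ = 107.8 × 0.54 = 58.21 N·m clockwise.
Net load moment about support A = 899 N·m clockwise.
Reaction R at support B is upward at 5.2 m, arm 5.2 m → moment R × 5.2 counterclockwise.
For rotational equilibrium, R × 5.2 = 899, so R = 173 N.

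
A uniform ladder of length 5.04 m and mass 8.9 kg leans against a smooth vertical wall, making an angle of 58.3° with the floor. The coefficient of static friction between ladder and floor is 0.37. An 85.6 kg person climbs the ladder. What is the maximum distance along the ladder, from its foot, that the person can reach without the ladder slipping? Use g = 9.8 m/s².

d ≈ 3.07 m

Choose the foot of the ladder as the axis so the floor normal and friction both act there and drop out.
Ladder weight 8.9×9.8 = 87.22 N acts at 2.52 m along the ladder; its horizontal arm is 2.52·cos58.3° = 1.324 m → τ = 115.5 N·m clockwise.
Person weight 85.6×9.8 = 838.9 N at distance d → arm d·cos58.3° → τ = 838.9·d·0.5255 clockwise.
Wall normal N at the top has arm L sinθ = 4.288 m counterclockwise, so Στ = 0 gives N·4.288 = 115.5 + 440.8·d.
ΣFy = 0 ⇒ N_floor = 926.1 N, so the maximum friction is μ_s·N_floor = 0.37×926.1 = 342.7 N. ΣFx = 0 ⇒ N_wall = f, so at the slipping point N = 342.7 N.
Substituting: 342.7×4.288 = 115.5 + 440.8·d ⇒ d = (1469 − 115.5) / 440.8 = 3.07 m.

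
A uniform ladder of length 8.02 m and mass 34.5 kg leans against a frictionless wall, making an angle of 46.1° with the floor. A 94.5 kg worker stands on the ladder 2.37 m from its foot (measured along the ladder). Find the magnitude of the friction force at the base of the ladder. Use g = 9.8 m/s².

f ≈ 426 N

Choose the foot of the ladder as the axis so the floor normal and friction both act there and drop out.
Ladder weight 34.5×9.8 = 338.1 N acts at 4.01 m along the ladder; its horizontal arm is 4.01·cos46.1° = 2.781 m → τ = 940.3 N·m clockwise.
Worker: 94.5×9.8 = 926.1 N at 2.37 m → arm 1.643 m → τ = 1522 N·m clockwise.
Wall normal N acts horizontally at the top; its moment arm is the height L sinθ = 8.02·sin46.1° = 5.779 m, counterclockwise.
Balancing moments: N × 5.779 = 2462, giving N = 426 N.
ΣFx = 0: friction at the foot balances the wall's push, so f = N_wall = 426 N.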